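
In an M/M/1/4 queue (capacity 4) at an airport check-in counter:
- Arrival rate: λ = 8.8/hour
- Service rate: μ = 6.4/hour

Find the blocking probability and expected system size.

ρ = λ/μ = 8.8/6.4 = 1.3750
P₀ = (1-ρ)/(1-ρ^(K+1)) = (1-1.3750)/(1-1.3750^5) = -0.3750/-3.9149 = 0.09579
P_K = P₀×ρ^K = 0.09579 × 1.3750^4 = 0.09579 × 3.5745 = 0.3424
Blocking probability P_4 = 0.3424 (34.24%)
L = ρ[1 - (K+1)ρ^K + Kρ^(K+1)] / [(1-ρ)(1-ρ^(K+1))]
L = 1.3750 × (1 - 5×3.57446 + 4×4.91489) / ((1 - 1.3750) × (1 - 4.91489)) = 2.6105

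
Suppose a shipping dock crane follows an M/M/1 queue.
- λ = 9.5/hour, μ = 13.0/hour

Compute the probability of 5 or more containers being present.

ρ = λ/μ = 9.5/13.0 = 0.7308
P(N ≥ n) = ρⁿ
P(N ≥ 5) = 0.7308^5
P(N ≥ 5) = 0.2084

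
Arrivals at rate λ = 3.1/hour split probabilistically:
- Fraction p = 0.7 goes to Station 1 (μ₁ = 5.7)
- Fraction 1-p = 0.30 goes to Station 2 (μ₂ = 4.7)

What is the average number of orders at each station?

Effective rates: λ₁ = 3.1×0.7 = 2.17, λ₂ = 3.1×0.30 = 0.93
Station 1: ρ₁ = 2.17/5.7 = 0.3807, L₁ = ρ₁/(1-ρ₁) = 0.3807/(1-0.3807) = 0.6147
Station 2: ρ₂ = 0.93/4.7 = 0.1979, L₂ = ρ₂/(1-ρ₂) = 0.1979/(1-0.1979) = 0.2467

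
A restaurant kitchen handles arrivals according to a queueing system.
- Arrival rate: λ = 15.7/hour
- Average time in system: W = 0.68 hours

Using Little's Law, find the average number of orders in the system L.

Little's Law: L = λW
L = 15.7 × 0.68 = 10.6760 orders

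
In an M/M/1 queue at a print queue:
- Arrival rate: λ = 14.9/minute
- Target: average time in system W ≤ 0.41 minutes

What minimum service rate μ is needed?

For M/M/1: W = 1/(μ-λ)
Need W ≤ 0.41, so 1/(μ-λ) ≤ 0.41
μ - λ ≥ 1/0.41 = 2.4390
μ ≥ 14.9 + 2.4390 = 17.3390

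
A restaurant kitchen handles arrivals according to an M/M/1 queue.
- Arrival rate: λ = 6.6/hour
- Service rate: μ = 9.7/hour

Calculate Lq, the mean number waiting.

ρ = λ/μ = 6.6/9.7 = 0.6804
For M/M/1: Lq = λ²/(μ(μ-λ))
Lq = 43.56/(9.7 × 3.10)
Lq = 1.4486 orders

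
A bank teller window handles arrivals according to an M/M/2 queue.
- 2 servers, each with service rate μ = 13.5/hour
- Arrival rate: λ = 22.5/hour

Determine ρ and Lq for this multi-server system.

Traffic intensity: ρ = λ/(cμ) = 22.5/(2×13.5) = 0.8333
Since ρ = 0.8333 < 1, system is stable.
Offered load a = λ/μ = cρ = 22.5/13.5 = 1.6667
P₀ = [ Σₙ₌₀^1 aⁿ/n! + a^2/(2!(1-ρ)) ]⁻¹
Σ = a^0/0! + a^1/1! = 1.0000 + 1.6667 = 2.6667
a^2/(2!(1-ρ)) = 2.77778/(2 × 0.166667) = 8.3333
P₀ = 1/(2.6667 + 8.3333) = 0.09091
Lq = P₀·a^2·ρ / (2!(1-ρ)²) = 0.090909 × 2.7778 × 0.83333 / (2 × 0.027778) = 3.7879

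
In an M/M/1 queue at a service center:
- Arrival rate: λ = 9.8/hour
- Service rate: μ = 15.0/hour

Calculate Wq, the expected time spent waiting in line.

First, compute utilization: ρ = λ/μ = 9.8/15.0 = 0.6533
For M/M/1: Wq = λ/(μ(μ-λ))
Wq = 9.8/(15.0 × (15.0-9.8))
Wq = 9.8/(15.0 × 5.20)
Wq = 0.1256 hours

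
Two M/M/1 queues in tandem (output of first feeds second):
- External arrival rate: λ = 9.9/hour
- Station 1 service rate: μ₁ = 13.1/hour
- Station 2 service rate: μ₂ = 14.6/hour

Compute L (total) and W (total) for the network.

By Jackson's theorem, each station behaves as independent M/M/1.
Station 1: ρ₁ = 9.9/13.1 = 0.7557, L₁ = ρ₁/(1-ρ₁) = λ/(μ₁-λ) = 9.9/3.20 = 3.09375
Station 2: ρ₂ = 9.9/14.6 = 0.6781, L₂ = ρ₂/(1-ρ₂) = λ/(μ₂-λ) = 9.9/4.70 = 2.10638
Total: L = L₁ + L₂ = 3.09375 + 2.10638 = 5.2001
W = L/λ = 5.2001/9.9 = 0.5253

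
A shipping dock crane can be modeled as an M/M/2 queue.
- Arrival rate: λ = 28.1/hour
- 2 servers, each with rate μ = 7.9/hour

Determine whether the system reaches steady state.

Stability requires ρ = λ/(cμ) < 1
ρ = 28.1/(2 × 7.9) = 28.1/15.80 = 1.7785
Since 1.7785 ≥ 1, the system is UNSTABLE.
Need c > λ/μ = 28.1/7.9 = 3.56.
Minimum servers needed: c = 4.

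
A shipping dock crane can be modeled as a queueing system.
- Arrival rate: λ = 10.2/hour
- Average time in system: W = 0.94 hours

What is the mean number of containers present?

Little's Law: L = λW
L = 10.2 × 0.94 = 9.5880 containers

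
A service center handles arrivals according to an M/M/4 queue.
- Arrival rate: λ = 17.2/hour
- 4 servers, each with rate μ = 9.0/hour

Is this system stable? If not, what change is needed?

Stability requires ρ = λ/(cμ) < 1
ρ = 17.2/(4 × 9.0) = 17.2/36.00 = 0.4778
Since 0.4778 < 1, the system is STABLE.
The servers are busy 47.78% of the time.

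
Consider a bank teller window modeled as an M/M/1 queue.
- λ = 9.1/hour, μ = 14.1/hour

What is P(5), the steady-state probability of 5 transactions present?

ρ = λ/μ = 9.1/14.1 = 0.6454
P(n) = (1-ρ)ρⁿ
P(5) = (1-0.6454) × 0.6454^5
P(5) = 0.35460 × 0.11198
P(5) = 0.03971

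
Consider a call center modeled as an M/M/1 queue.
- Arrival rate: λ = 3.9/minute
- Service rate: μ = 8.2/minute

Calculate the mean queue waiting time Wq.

First, compute utilization: ρ = λ/μ = 3.9/8.2 = 0.4756
For M/M/1: Wq = λ/(μ(μ-λ))
Wq = 3.9/(8.2 × (8.2-3.9))
Wq = 3.9/(8.2 × 4.30)
Wq = 0.1106 minutes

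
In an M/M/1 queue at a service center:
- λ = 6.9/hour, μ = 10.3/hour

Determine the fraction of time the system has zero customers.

ρ = λ/μ = 6.9/10.3 = 0.6699
P(0) = 1 - ρ = 1 - 0.6699 = 0.3301
The server is idle 33.01% of the time.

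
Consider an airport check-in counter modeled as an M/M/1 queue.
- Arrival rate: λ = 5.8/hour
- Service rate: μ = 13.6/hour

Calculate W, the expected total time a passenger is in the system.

First, compute utilization: ρ = λ/μ = 5.8/13.6 = 0.4265
For M/M/1: W = 1/(μ-λ)
W = 1/(13.6-5.8) = 1/7.80
W = 0.1282 hours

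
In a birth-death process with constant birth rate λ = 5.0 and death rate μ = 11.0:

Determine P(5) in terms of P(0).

For constant rates: P(n)/P(0) = (λ/μ)^n
P(5)/P(0) = (5.0/11.0)^5 = 0.45455^5 = 0.01940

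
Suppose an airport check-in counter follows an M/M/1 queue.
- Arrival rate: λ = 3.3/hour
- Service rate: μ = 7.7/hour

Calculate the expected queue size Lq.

ρ = λ/μ = 3.3/7.7 = 0.4286
For M/M/1: Lq = λ²/(μ(μ-λ))
Lq = 10.89/(7.7 × 4.40)
Lq = 0.3214 passengers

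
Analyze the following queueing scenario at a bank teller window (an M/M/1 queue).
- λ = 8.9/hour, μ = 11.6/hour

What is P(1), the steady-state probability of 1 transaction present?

ρ = λ/μ = 8.9/11.6 = 0.7672
P(n) = (1-ρ)ρⁿ
P(1) = (1-0.7672) × 0.7672^1
P(1) = 0.2328 × 0.7672
P(1) = 0.1786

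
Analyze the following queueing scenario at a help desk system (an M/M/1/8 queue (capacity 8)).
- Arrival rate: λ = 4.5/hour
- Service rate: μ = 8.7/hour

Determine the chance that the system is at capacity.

ρ = λ/μ = 4.5/8.7 = 0.51724
P₀ = (1-ρ)/(1-ρ^(K+1)) = (1-0.51724)/(1-0.51724^9) = 0.48276/0.99735 = 0.4840
P_K = P₀×ρ^K = 0.4840 × 0.51724^8 = 0.4840 × 0.005123 = 0.002480
Blocking probability = 0.25%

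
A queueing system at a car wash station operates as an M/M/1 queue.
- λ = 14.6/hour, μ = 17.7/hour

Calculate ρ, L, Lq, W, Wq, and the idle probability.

Step 1: ρ = λ/μ = 14.6/17.7 = 0.8249
Step 2: L = λ/(μ-λ) = 14.6/3.10 = 4.7097
Step 3: Lq = λ²/(μ(μ-λ)) = 213.16/(17.7×3.10) = 3.8848
Step 4: W = 1/(μ-λ) = 1/3.10 = 0.32258
Step 5: Wq = λ/(μ(μ-λ)) = 14.6/(17.7×3.10) = 0.2661
Step 6: P(0) = 1-ρ = 0.1751
Verify: L = λW = 14.6×0.32258 = 4.7097 ✔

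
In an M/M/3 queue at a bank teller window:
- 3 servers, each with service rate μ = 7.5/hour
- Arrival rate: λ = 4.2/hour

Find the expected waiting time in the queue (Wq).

Traffic intensity: ρ = λ/(cμ) = 4.2/(3×7.5) = 0.1867
Since ρ = 0.1867 < 1, system is stable.
Offered load a = λ/μ = cρ = 4.2/7.5 = 0.5600
P₀ = [ Σₙ₌₀^2 aⁿ/n! + a^3/(3!(1-ρ)) ]⁻¹
Σ = a^0/0! + a^1/1! + a^2/2! = 1.0000 + 0.5600 + 0.1568 = 1.7168
a^3/(3!(1-ρ)) = 0.1756/(6 × 0.8133) = 0.03599
P₀ = 1/(1.7168 + 0.03599) = 0.5705
Lq = P₀·a^3·ρ / (3!(1-ρ)²) = 0.5705 × 0.1756 × 0.1867 / (6 × 0.6615) = 0.004712
Wq = Lq/λ = 0.004712/4.2 = 0.001122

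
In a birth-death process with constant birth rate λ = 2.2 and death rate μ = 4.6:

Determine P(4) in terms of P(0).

For constant rates: P(n)/P(0) = (λ/μ)^n
P(4)/P(0) = (2.2/4.6)^4 = 0.47826^4 = 0.05232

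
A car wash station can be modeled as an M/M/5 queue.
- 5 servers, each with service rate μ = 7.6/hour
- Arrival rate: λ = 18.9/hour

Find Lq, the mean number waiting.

Traffic intensity: ρ = λ/(cμ) = 18.9/(5×7.6) = 0.4974
Since ρ = 0.4974 < 1, system is stable.
Offered load a = λ/μ = cρ = 18.9/7.6 = 2.4868
P₀ = [ Σₙ₌₀^4 aⁿ/n! + a^5/(5!(1-ρ)) ]⁻¹
Σ = a^0/0! + a^1/1! + a^2/2! + a^3/3! + a^4/4! = 1.0000 + 2.4868 + 3.0922 + 2.5633 + 1.5936 = 10.7359
a^5/(5!(1-ρ)) = 95.1133/(120 × 0.50263) = 1.5769
P₀ = 1/(10.7359 + 1.5769) = 0.08122
Lq = P₀·a^5·ρ / (5!(1-ρ)²) = 0.081216 × 95.1133 × 0.49737 / (120 × 0.25264) = 0.1267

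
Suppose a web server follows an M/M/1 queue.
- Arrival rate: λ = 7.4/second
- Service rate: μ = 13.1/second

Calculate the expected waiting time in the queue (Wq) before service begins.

First, compute utilization: ρ = λ/μ = 7.4/13.1 = 0.5649
For M/M/1: Wq = λ/(μ(μ-λ))
Wq = 7.4/(13.1 × (13.1-7.4))
Wq = 7.4/(13.1 × 5.70)
Wq = 0.09910 seconds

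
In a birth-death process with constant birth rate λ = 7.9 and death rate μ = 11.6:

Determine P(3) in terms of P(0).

For constant rates: P(n)/P(0) = (λ/μ)^n
P(3)/P(0) = (7.9/11.6)^3 = 0.68103^3 = 0.3159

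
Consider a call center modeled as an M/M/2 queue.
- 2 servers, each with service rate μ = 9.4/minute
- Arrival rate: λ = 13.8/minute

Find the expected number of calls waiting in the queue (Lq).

Traffic intensity: ρ = λ/(cμ) = 13.8/(2×9.4) = 0.7340
Since ρ = 0.7340 < 1, system is stable.
Offered load a = λ/μ = cρ = 13.8/9.4 = 1.4681
P₀ = [ Σₙ₌₀^1 aⁿ/n! + a^2/(2!(1-ρ)) ]⁻¹
Σ = a^0/0! + a^1/1! = 1.0000 + 1.4681 = 2.4681
a^2/(2!(1-ρ)) = 2.1553/(2 × 0.26596) = 4.0519
P₀ = 1/(2.4681 + 4.0519) = 0.1534
Lq = P₀·a^2·ρ / (2!(1-ρ)²) = 0.15337 × 2.1553 × 0.73404 / (2 × 0.070733) = 1.7152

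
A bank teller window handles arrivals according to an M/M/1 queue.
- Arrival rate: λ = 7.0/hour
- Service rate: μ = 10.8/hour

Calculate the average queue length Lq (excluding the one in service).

ρ = λ/μ = 7.0/10.8 = 0.6481
For M/M/1: Lq = λ²/(μ(μ-λ))
Lq = 49.00/(10.8 × 3.80)
Lq = 1.1940 transactions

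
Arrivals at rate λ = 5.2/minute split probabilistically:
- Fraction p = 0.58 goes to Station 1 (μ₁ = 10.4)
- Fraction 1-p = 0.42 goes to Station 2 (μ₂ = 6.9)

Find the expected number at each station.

Effective rates: λ₁ = 5.2×0.58 = 3.016, λ₂ = 5.2×0.42 = 2.184
Station 1: ρ₁ = 3.016/10.4 = 0.2900, L₁ = ρ₁/(1-ρ₁) = 0.2900/(1-0.2900) = 0.4085
Station 2: ρ₂ = 2.184/6.9 = 0.3165, L₂ = ρ₂/(1-ρ₂) = 0.3165/(1-0.3165) = 0.4631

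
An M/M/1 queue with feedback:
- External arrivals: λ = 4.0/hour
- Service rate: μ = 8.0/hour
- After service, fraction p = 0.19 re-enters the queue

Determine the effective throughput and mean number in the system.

Effective arrival rate: λ_eff = λ/(1-p) = 4.0/(1-0.19) = 4.0/0.81 = 4.93827
ρ = λ_eff/μ = 4.93827/8.0 = 0.61728
L = ρ/(1-ρ) = 0.61728/(1-0.61728) = 1.6129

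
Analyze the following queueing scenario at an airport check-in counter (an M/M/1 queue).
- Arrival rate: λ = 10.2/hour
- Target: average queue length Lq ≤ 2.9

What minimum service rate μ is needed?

For M/M/1: Lq = λ²/(μ(μ-λ))
Need Lq ≤ 2.9, i.e. μ(μ-λ) ≥ λ²/2.9
μ² - 10.2μ - 104.04/2.9 ≥ 0  →  μ² - 10.2μ - 35.87586 ≥ 0
Quadratic formula (positive root): μ = [λ + √(λ² + 4×35.87586)]/2
Discriminant: 104.04 + 4×35.87586 = 247.5434, √247.5434 = 15.73351
μ ≥ (10.2 + 15.73351)/2 = 12.9668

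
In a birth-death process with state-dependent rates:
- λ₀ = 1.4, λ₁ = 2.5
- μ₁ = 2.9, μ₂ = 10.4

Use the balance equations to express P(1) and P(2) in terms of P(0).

Balance equations:
State 0: λ₀P₀ = μ₁P₁ → P₁ = (λ₀/μ₁)P₀ = (1.4/2.9)P₀ = 0.4828P₀
State 1: P₂ = (λ₀λ₁)/(μ₁μ₂)P₀ = (1.4×2.5)/(2.9×10.4)P₀ = 0.1160P₀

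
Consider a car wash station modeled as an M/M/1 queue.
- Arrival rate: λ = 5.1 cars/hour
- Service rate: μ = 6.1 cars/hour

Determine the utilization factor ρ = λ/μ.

Server utilization: ρ = λ/μ
ρ = 5.1/6.1 = 0.8361
The server is busy 83.61% of the time.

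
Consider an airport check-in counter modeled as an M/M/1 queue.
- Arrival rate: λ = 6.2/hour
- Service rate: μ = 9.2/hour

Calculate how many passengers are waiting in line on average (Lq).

ρ = λ/μ = 6.2/9.2 = 0.6739
For M/M/1: Lq = λ²/(μ(μ-λ))
Lq = 38.44/(9.2 × 3.00)
Lq = 1.3928 passengers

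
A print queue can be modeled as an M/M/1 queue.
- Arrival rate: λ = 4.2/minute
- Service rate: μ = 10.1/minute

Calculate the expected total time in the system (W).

First, compute utilization: ρ = λ/μ = 4.2/10.1 = 0.4158
For M/M/1: W = 1/(μ-λ)
W = 1/(10.1-4.2) = 1/5.90
W = 0.1695 minutes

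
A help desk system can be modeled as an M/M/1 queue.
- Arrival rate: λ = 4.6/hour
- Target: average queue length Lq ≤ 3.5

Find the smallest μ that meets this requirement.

For M/M/1: Lq = λ²/(μ(μ-λ))
Need Lq ≤ 3.5, i.e. μ(μ-λ) ≥ λ²/3.5
μ² - 4.6μ - 21.16/3.5 ≥ 0  →  μ² - 4.6μ - 6.045714 ≥ 0
Quadratic formula (positive root): μ = [λ + √(λ² + 4×6.045714)]/2
Discriminant: 21.16 + 4×6.045714 = 45.3429, √45.3429 = 6.7337
μ ≥ (4.6 + 6.7337)/2 = 5.6669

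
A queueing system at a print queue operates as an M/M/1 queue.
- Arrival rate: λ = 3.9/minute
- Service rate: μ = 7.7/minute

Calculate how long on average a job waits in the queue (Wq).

First, compute utilization: ρ = λ/μ = 3.9/7.7 = 0.5065
For M/M/1: Wq = λ/(μ(μ-λ))
Wq = 3.9/(7.7 × (7.7-3.9))
Wq = 3.9/(7.7 × 3.80)
Wq = 0.1333 minutes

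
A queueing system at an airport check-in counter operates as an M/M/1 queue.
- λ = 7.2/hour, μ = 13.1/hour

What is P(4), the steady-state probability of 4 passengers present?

ρ = λ/μ = 7.2/13.1 = 0.54962
P(n) = (1-ρ)ρⁿ
P(4) = (1-0.54962) × 0.54962^4
P(4) = 0.4504 × 0.09125
P(4) = 0.04110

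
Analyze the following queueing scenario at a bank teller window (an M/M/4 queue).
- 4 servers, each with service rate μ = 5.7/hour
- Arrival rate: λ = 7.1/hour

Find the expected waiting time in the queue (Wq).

Traffic intensity: ρ = λ/(cμ) = 7.1/(4×5.7) = 0.3114
Since ρ = 0.3114 < 1, system is stable.
Offered load a = λ/μ = cρ = 7.1/5.7 = 1.2456
P₀ = [ Σₙ₌₀^3 aⁿ/n! + a^4/(4!(1-ρ)) ]⁻¹
Σ = a^0/0! + a^1/1! + a^2/2! + a^3/3! = 1.0000 + 1.2456 + 0.7758 + 0.3221 = 3.3435
a^4/(4!(1-ρ)) = 2.4073/(24 × 0.6886) = 0.1457
P₀ = 1/(3.3435 + 0.1457) = 0.2866
Lq = P₀·a^4·ρ / (4!(1-ρ)²) = 0.2866 × 2.4073 × 0.3114 / (24 × 0.4742) = 0.01888
Wq = Lq/λ = 0.01888/7.1 = 0.002659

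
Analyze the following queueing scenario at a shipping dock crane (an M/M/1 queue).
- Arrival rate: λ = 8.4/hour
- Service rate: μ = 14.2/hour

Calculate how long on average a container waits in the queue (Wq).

First, compute utilization: ρ = λ/μ = 8.4/14.2 = 0.5915
For M/M/1: Wq = λ/(μ(μ-λ))
Wq = 8.4/(14.2 × (14.2-8.4))
Wq = 8.4/(14.2 × 5.80)
Wq = 0.1020 hours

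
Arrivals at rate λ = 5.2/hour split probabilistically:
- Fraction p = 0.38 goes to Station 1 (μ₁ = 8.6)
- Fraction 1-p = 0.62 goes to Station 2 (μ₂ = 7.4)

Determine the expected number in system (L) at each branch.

Effective rates: λ₁ = 5.2×0.38 = 1.976, λ₂ = 5.2×0.62 = 3.224
Station 1: ρ₁ = 1.976/8.6 = 0.22977, L₁ = ρ₁/(1-ρ₁) = 0.22977/(1-0.22977) = 0.2983
Station 2: ρ₂ = 3.224/7.4 = 0.43568, L₂ = ρ₂/(1-ρ₂) = 0.43568/(1-0.43568) = 0.7720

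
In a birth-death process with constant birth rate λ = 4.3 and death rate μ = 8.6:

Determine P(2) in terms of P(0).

For constant rates: P(n)/P(0) = (λ/μ)^n
P(2)/P(0) = (4.3/8.6)^2 = 0.5000^2 = 0.2500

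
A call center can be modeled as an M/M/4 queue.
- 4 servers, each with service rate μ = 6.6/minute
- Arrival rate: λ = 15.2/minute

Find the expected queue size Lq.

Traffic intensity: ρ = λ/(cμ) = 15.2/(4×6.6) = 0.5758
Since ρ = 0.5758 < 1, system is stable.
Offered load a = λ/μ = cρ = 15.2/6.6 = 2.3030
P₀ = [ Σₙ₌₀^3 aⁿ/n! + a^4/(4!(1-ρ)) ]⁻¹
Σ = a^0/0! + a^1/1! + a^2/2! + a^3/3! = 1.0000 + 2.3030 + 2.6520 + 2.0359 = 7.9909
a^4/(4!(1-ρ)) = 28.1319/(24 × 0.42424) = 2.7630
P₀ = 1/(7.9909 + 2.7630) = 0.09299
Lq = P₀·a^4·ρ / (4!(1-ρ)²) = 0.09299 × 28.1319 × 0.5758 / (24 × 0.1800) = 0.3487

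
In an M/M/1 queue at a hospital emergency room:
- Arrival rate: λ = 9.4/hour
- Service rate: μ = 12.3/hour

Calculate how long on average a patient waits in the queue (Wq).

First, compute utilization: ρ = λ/μ = 9.4/12.3 = 0.7642
For M/M/1: Wq = λ/(μ(μ-λ))
Wq = 9.4/(12.3 × (12.3-9.4))
Wq = 9.4/(12.3 × 2.90)
Wq = 0.2635 hours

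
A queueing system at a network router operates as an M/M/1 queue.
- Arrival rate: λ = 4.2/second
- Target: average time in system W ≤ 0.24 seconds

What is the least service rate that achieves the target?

For M/M/1: W = 1/(μ-λ)
Need W ≤ 0.24, so 1/(μ-λ) ≤ 0.24
μ - λ ≥ 1/0.24 = 4.1667
μ ≥ 4.2 + 4.1667 = 8.3667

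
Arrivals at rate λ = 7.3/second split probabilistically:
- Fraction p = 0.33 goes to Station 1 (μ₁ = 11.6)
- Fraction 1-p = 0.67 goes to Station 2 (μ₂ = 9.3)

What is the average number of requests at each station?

Effective rates: λ₁ = 7.3×0.33 = 2.409, λ₂ = 7.3×0.67 = 4.891
Station 1: ρ₁ = 2.409/11.6 = 0.2077, L₁ = ρ₁/(1-ρ₁) = 0.2077/(1-0.2077) = 0.2621
Station 2: ρ₂ = 4.891/9.3 = 0.5259, L₂ = ρ₂/(1-ρ₂) = 0.5259/(1-0.5259) = 1.1093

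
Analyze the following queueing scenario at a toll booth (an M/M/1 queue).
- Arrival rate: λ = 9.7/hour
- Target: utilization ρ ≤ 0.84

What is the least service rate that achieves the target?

ρ = λ/μ, so μ = λ/ρ
μ ≥ 9.7/0.84 = 11.5476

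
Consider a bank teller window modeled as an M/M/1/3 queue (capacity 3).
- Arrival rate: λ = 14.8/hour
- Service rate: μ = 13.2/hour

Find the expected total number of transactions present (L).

ρ = λ/μ = 14.8/13.2 = 1.1212
P₀ = (1-ρ)/(1-ρ^(K+1)) = (1-1.1212)/(1-1.1212^4) = -0.1212/-0.5803 = 0.2089
P_K = P₀×ρ^K = 0.2089 × 1.1212^3 = 0.2089 × 1.4094 = 0.2944
L = ρ[1 - (K+1)ρ^K + Kρ^(K+1)] / [(1-ρ)(1-ρ^(K+1))]
L = 1.1212 × (1 - 4×1.409449 + 3×1.580274) / ((1 - 1.1212) × (1 - 1.580274)) = 1.6425 transactions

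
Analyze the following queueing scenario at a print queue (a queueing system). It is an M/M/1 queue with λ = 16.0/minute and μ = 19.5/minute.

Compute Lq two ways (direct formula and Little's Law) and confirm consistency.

Method 1 (direct): Lq = λ²/(μ(μ-λ)) = 256.00/(19.5 × 3.50) = 3.7509

Method 2 (Little's Law):
W = 1/(μ-λ) = 1/3.50 = 0.28571
Wq = W - 1/μ = 0.28571 - 0.051282 = 0.23443
Lq = λWq = 16.0 × 0.23443 = 3.7509 ✔ (matches Method 1)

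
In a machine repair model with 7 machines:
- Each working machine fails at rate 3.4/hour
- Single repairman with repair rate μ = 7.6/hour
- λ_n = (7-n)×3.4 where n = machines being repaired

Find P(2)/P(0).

P(2)/P(0) = ∏_{i=0}^{2-1} λ_i/μ_{i+1}
= (7-0)×3.4/7.6 × (7-1)×3.4/7.6
= 8.4058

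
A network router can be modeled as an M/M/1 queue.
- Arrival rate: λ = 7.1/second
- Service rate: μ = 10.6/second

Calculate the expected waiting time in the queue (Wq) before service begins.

First, compute utilization: ρ = λ/μ = 7.1/10.6 = 0.6698
For M/M/1: Wq = λ/(μ(μ-λ))
Wq = 7.1/(10.6 × (10.6-7.1))
Wq = 7.1/(10.6 × 3.50)
Wq = 0.1914 seconds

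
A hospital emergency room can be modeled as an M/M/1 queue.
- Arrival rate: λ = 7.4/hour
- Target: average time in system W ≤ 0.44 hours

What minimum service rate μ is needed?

For M/M/1: W = 1/(μ-λ)
Need W ≤ 0.44, so 1/(μ-λ) ≤ 0.44
μ - λ ≥ 1/0.44 = 2.2727
μ ≥ 7.4 + 2.2727 = 9.6727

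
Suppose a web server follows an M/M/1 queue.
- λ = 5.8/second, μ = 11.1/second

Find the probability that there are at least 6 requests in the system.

ρ = λ/μ = 5.8/11.1 = 0.5225
P(N ≥ n) = ρⁿ
P(N ≥ 6) = 0.5225^6
P(N ≥ 6) = 0.02035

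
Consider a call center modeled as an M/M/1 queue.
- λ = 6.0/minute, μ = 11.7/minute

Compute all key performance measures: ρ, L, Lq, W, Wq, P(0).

Step 1: ρ = λ/μ = 6.0/11.7 = 0.5128
Step 2: L = λ/(μ-λ) = 6.0/5.70 = 1.0526
Step 3: Lq = λ²/(μ(μ-λ)) = 36.00/(11.7×5.70) = 0.5398
Step 4: W = 1/(μ-λ) = 1/5.70 = 0.17544
Step 5: Wq = λ/(μ(μ-λ)) = 6.0/(11.7×5.70) = 0.08997
Step 6: P(0) = 1-ρ = 0.4872
Verify: L = λW = 6.0×0.17544 = 1.0526 ✔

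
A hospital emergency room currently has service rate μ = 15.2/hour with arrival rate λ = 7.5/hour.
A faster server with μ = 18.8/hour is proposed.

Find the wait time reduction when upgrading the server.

System 1: ρ₁ = 7.5/15.2 = 0.4934, W₁ = 1/(15.2-7.5) = 0.12987
System 2: ρ₂ = 7.5/18.8 = 0.3989, W₂ = 1/(18.8-7.5) = 0.088496
Improvement: (W₁-W₂)/W₁ = (0.12987-0.088496)/0.12987 = 31.86%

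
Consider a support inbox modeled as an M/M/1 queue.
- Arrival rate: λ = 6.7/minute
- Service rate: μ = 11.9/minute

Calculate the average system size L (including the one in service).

ρ = λ/μ = 6.7/11.9 = 0.5630
For M/M/1: L = λ/(μ-λ)
L = 6.7/(11.9-6.7) = 6.7/5.20
L = 1.2885 emails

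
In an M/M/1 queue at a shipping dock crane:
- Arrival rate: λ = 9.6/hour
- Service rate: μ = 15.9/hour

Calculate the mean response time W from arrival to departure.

First, compute utilization: ρ = λ/μ = 9.6/15.9 = 0.6038
For M/M/1: W = 1/(μ-λ)
W = 1/(15.9-9.6) = 1/6.30
W = 0.1587 hours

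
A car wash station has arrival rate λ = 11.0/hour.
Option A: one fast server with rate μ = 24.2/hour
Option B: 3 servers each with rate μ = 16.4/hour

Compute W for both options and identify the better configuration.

Option A: single server μ = 24.2 (M/M/1)
  ρ_A = 11.0/24.2 = 0.4545
  W_A = 1/(μ-λ) = 1/(24.2-11.0) = 1/13.20 = 0.07576

Option B: 3 servers μ = 16.4 (M/M/3)
  ρ_B = λ/(cμ) = 11.0/(3×16.4) = 0.2236
  Offered load a = λ/μ = cρ = 11.0/16.4 = 0.6707
  P₀ = [ Σₙ₌₀^2 aⁿ/n! + a^3/(3!(1-ρ)) ]⁻¹
  Σ = a^0/0! + a^1/1! + a^2/2! = 1.0000 + 0.67073 + 0.22494 = 1.8957
  a^3/(3!(1-ρ)) = 0.30175/(6 × 0.77642) = 0.06477
  P₀ = 1/(1.8957 + 0.06477) = 0.5101
  Lq = P₀·a^3·ρ / (3!(1-ρ)²) = 0.5101 × 0.3017 × 0.2236 / (6 × 0.6028) = 0.009514
  Wq_B = Lq/λ = 0.009514/11.0 = 0.0008649
  W_B = Wq_B + 1/μ = 0.0008649 + 0.06098 = 0.06184

Since W_B = 0.06184 < W_A = 0.07576, Option B (multiple servers) has the shorter time in system.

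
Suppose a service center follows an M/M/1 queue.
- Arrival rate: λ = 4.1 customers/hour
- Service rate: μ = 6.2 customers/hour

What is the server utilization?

Server utilization: ρ = λ/μ
ρ = 4.1/6.2 = 0.6613
The server is busy 66.13% of the time.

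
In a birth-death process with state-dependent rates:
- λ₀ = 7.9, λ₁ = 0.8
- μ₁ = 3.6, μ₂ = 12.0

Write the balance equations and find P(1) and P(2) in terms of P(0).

Balance equations:
State 0: λ₀P₀ = μ₁P₁ → P₁ = (λ₀/μ₁)P₀ = (7.9/3.6)P₀ = 2.1944P₀
State 1: P₂ = (λ₀λ₁)/(μ₁μ₂)P₀ = (7.9×0.8)/(3.6×12.0)P₀ = 0.1463P₀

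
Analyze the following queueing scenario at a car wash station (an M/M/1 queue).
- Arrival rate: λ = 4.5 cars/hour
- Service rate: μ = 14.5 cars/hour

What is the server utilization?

Server utilization: ρ = λ/μ
ρ = 4.5/14.5 = 0.3103
The server is busy 31.03% of the time.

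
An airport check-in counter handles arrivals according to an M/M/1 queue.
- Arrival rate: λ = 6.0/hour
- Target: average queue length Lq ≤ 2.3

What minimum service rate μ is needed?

For M/M/1: Lq = λ²/(μ(μ-λ))
Need Lq ≤ 2.3, i.e. μ(μ-λ) ≥ λ²/2.3
μ² - 6.0μ - 36.00/2.3 ≥ 0  →  μ² - 6.0μ - 15.65217 ≥ 0
Quadratic formula (positive root): μ = [λ + √(λ² + 4×15.65217)]/2
Discriminant: 36.00 + 4×15.65217 = 98.6087, √98.6087 = 9.9302
μ ≥ (6.0 + 9.9302)/2 = 7.9651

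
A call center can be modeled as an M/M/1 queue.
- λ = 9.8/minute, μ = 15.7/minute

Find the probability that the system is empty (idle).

ρ = λ/μ = 9.8/15.7 = 0.6242
P(0) = 1 - ρ = 1 - 0.6242 = 0.3758
The server is idle 37.58% of the time.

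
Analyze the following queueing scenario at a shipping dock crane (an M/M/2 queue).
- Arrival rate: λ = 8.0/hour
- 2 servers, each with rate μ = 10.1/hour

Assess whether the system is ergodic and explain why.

Stability requires ρ = λ/(cμ) < 1
ρ = 8.0/(2 × 10.1) = 8.0/20.20 = 0.3960
Since 0.3960 < 1, the system is STABLE.
The servers are busy 39.60% of the time.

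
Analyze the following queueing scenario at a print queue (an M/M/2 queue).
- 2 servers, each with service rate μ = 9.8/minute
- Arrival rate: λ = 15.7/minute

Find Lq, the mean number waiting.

Traffic intensity: ρ = λ/(cμ) = 15.7/(2×9.8) = 0.8010
Since ρ = 0.8010 < 1, system is stable.
Offered load a = λ/μ = cρ = 15.7/9.8 = 1.6020
P₀ = [ Σₙ₌₀^1 aⁿ/n! + a^2/(2!(1-ρ)) ]⁻¹
Σ = a^0/0! + a^1/1! = 1.0000 + 1.6020 = 2.6020
a^2/(2!(1-ρ)) = 2.56653/(2 × 0.198980) = 6.4492
P₀ = 1/(2.6020 + 6.4492) = 0.1105
Lq = P₀·a^2·ρ / (2!(1-ρ)²) = 0.110482 × 2.56653 × 0.801020 / (2 × 0.0395929) = 2.8684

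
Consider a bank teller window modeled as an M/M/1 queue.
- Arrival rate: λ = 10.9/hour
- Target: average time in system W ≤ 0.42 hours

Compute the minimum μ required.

For M/M/1: W = 1/(μ-λ)
Need W ≤ 0.42, so 1/(μ-λ) ≤ 0.42
μ - λ ≥ 1/0.42 = 2.3810
μ ≥ 10.9 + 2.3810 = 13.2810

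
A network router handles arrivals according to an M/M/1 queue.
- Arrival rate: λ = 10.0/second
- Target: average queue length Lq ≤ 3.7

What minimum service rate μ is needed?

For M/M/1: Lq = λ²/(μ(μ-λ))
Need Lq ≤ 3.7, i.e. μ(μ-λ) ≥ λ²/3.7
μ² - 10.0μ - 100.00/3.7 ≥ 0  →  μ² - 10.0μ - 27.02703 ≥ 0
Quadratic formula (positive root): μ = [λ + √(λ² + 4×27.02703)]/2
Discriminant: 100.00 + 4×27.02703 = 208.1081, √208.1081 = 14.4260
μ ≥ (10.0 + 14.4260)/2 = 12.2130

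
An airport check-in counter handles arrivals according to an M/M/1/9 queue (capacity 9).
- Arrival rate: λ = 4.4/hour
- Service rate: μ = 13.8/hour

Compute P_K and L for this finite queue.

ρ = λ/μ = 4.4/13.8 = 0.31884
P₀ = (1-ρ)/(1-ρ^(K+1)) = (1-0.31884)/(1-0.31884^10) = 0.6812/1.0000 = 0.6812
P_K = P₀×ρ^K = 0.68117 × 0.31884^9 = 0.68117 × 0.000034053 = 0.00002320
Blocking probability P_9 = 0.00002320 (0.002320%)
L = ρ[1 - (K+1)ρ^K + Kρ^(K+1)] / [(1-ρ)(1-ρ^(K+1))]
L = 0.31884 × (1 - 10×0.00003405 + 9×0.00001086) / ((1 - 0.31884) × (1 - 0.00001086)) = 0.4680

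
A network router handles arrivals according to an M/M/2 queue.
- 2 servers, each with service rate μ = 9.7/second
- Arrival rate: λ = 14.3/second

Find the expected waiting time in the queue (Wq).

Traffic intensity: ρ = λ/(cμ) = 14.3/(2×9.7) = 0.7371
Since ρ = 0.7371 < 1, system is stable.
Offered load a = λ/μ = cρ = 14.3/9.7 = 1.4742
P₀ = [ Σₙ₌₀^1 aⁿ/n! + a^2/(2!(1-ρ)) ]⁻¹
Σ = a^0/0! + a^1/1! = 1.0000 + 1.4742 = 2.4742
a^2/(2!(1-ρ)) = 2.17334/(2 × 0.262887) = 4.1336
P₀ = 1/(2.4742 + 4.1336) = 0.1513
Lq = P₀·a^2·ρ / (2!(1-ρ)²) = 0.15134 × 2.1733 × 0.73711 / (2 × 0.069109) = 1.7540
Wq = Lq/λ = 1.7540/14.3 = 0.1227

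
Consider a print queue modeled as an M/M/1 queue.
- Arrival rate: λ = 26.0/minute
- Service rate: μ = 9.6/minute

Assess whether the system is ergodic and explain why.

Stability requires ρ = λ/(cμ) < 1
ρ = 26.0/(1 × 9.6) = 26.0/9.60 = 2.7083
Since 2.7083 ≥ 1, the system is UNSTABLE.
Queue grows without bound. Need μ > λ = 26.0.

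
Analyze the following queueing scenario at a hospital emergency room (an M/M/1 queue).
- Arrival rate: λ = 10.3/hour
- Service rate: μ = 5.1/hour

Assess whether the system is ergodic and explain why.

Stability requires ρ = λ/(cμ) < 1
ρ = 10.3/(1 × 5.1) = 10.3/5.10 = 2.0196
Since 2.0196 ≥ 1, the system is UNSTABLE.
Queue grows without bound. Need μ > λ = 10.3.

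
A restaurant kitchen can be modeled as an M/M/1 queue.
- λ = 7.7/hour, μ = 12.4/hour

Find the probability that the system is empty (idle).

ρ = λ/μ = 7.7/12.4 = 0.6210
P(0) = 1 - ρ = 1 - 0.6210 = 0.3790
The server is idle 37.90% of the time.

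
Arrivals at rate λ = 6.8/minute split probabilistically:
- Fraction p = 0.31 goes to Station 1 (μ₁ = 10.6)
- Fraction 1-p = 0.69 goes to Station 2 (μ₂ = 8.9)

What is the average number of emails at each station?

Effective rates: λ₁ = 6.8×0.31 = 2.108, λ₂ = 6.8×0.69 = 4.692
Station 1: ρ₁ = 2.108/10.6 = 0.19887, L₁ = ρ₁/(1-ρ₁) = 0.19887/(1-0.19887) = 0.2482
Station 2: ρ₂ = 4.692/8.9 = 0.52719, L₂ = ρ₂/(1-ρ₂) = 0.52719/(1-0.52719) = 1.1150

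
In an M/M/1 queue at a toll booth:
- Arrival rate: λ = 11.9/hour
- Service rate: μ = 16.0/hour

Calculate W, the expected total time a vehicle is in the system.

First, compute utilization: ρ = λ/μ = 11.9/16.0 = 0.7438
For M/M/1: W = 1/(μ-λ)
W = 1/(16.0-11.9) = 1/4.10
W = 0.2439 hours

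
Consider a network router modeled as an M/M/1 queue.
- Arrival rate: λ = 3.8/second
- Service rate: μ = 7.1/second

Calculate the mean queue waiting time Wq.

First, compute utilization: ρ = λ/μ = 3.8/7.1 = 0.5352
For M/M/1: Wq = λ/(μ(μ-λ))
Wq = 3.8/(7.1 × (7.1-3.8))
Wq = 3.8/(7.1 × 3.30)
Wq = 0.1622 seconds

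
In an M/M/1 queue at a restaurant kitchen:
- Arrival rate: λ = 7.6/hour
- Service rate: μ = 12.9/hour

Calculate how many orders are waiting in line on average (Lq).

ρ = λ/μ = 7.6/12.9 = 0.5891
For M/M/1: Lq = λ²/(μ(μ-λ))
Lq = 57.76/(12.9 × 5.30)
Lq = 0.8448 orders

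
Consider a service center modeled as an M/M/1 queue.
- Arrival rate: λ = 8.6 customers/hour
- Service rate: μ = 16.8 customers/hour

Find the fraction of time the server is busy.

Server utilization: ρ = λ/μ
ρ = 8.6/16.8 = 0.5119
The server is busy 51.19% of the time.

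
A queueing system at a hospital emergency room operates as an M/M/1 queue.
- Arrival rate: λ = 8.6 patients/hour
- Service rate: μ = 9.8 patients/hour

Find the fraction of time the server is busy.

Server utilization: ρ = λ/μ
ρ = 8.6/9.8 = 0.8776
The server is busy 87.76% of the time.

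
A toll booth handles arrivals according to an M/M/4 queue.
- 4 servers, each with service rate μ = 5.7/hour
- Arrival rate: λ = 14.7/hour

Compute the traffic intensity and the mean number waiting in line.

Traffic intensity: ρ = λ/(cμ) = 14.7/(4×5.7) = 0.6447
Since ρ = 0.6447 < 1, system is stable.
Offered load a = λ/μ = cρ = 14.7/5.7 = 2.5789
P₀ = [ Σₙ₌₀^3 aⁿ/n! + a^4/(4!(1-ρ)) ]⁻¹
Σ = a^0/0! + a^1/1! + a^2/2! + a^3/3! = 1.0000 + 2.5789 + 3.3255 + 2.8588 = 9.7632
a^4/(4!(1-ρ)) = 44.2354/(24 × 0.35526) = 5.1881
P₀ = 1/(9.7632 + 5.1881) = 0.06688
Lq = P₀·a^4·ρ / (4!(1-ρ)²) = 0.06688 × 44.2354 × 0.6447 / (24 × 0.1262) = 0.6297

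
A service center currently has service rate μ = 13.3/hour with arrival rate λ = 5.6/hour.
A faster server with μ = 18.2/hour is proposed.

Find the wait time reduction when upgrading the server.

System 1: ρ₁ = 5.6/13.3 = 0.4211, W₁ = 1/(13.3-5.6) = 0.12987
System 2: ρ₂ = 5.6/18.2 = 0.3077, W₂ = 1/(18.2-5.6) = 0.079365
Improvement: (W₁-W₂)/W₁ = (0.12987-0.079365)/0.12987 = 38.89%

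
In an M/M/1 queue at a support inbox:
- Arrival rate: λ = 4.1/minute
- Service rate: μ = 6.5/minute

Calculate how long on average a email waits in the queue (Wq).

First, compute utilization: ρ = λ/μ = 4.1/6.5 = 0.6308
For M/M/1: Wq = λ/(μ(μ-λ))
Wq = 4.1/(6.5 × (6.5-4.1))
Wq = 4.1/(6.5 × 2.40)
Wq = 0.2628 minutes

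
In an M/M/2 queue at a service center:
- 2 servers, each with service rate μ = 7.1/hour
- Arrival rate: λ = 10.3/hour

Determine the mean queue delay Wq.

Traffic intensity: ρ = λ/(cμ) = 10.3/(2×7.1) = 0.7254
Since ρ = 0.7254 < 1, system is stable.
Offered load a = λ/μ = cρ = 10.3/7.1 = 1.4507
P₀ = [ Σₙ₌₀^1 aⁿ/n! + a^2/(2!(1-ρ)) ]⁻¹
Σ = a^0/0! + a^1/1! = 1.0000 + 1.4507 = 2.4507
a^2/(2!(1-ρ)) = 2.10454/(2 × 0.274648) = 3.8313
P₀ = 1/(2.4507 + 3.8313) = 0.1592
Lq = P₀·a^2·ρ / (2!(1-ρ)²) = 0.15918 × 2.1045 × 0.72535 / (2 × 0.075431) = 1.6107
Wq = Lq/λ = 1.6107/10.3 = 0.1564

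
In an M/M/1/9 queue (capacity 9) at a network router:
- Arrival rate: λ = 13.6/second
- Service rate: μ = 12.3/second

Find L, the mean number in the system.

ρ = λ/μ = 13.6/12.3 = 1.10569
P₀ = (1-ρ)/(1-ρ^(K+1)) = (1-1.10569)/(1-1.10569^10) = -0.10569/-1.7311 = 0.06105
P_K = P₀×ρ^K = 0.06105 × 1.10569^9 = 0.06105 × 2.4700 = 0.1508
L = ρ[1 - (K+1)ρ^K + Kρ^(K+1)] / [(1-ρ)(1-ρ^(K+1))]
L = 1.10569 × (1 - 10×2.470020 + 9×2.731076) / ((1 - 1.10569) × (1 - 2.731076)) = 5.3151 packets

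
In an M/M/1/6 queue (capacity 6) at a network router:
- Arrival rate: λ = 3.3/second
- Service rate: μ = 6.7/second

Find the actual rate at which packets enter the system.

ρ = λ/μ = 3.3/6.7 = 0.492537
P₀ = (1-ρ)/(1-ρ^(K+1)) = (1-0.492537)/(1-0.492537^7) = 0.5075/0.9930 = 0.5111
P_K = P₀×ρ^K = 0.51106 × 0.492537^6 = 0.51106 × 0.014277 = 0.007296
λ_eff = λ(1-P_K) = 3.3 × (1 - 0.007296) = 3.3 × 0.9927 = 3.2759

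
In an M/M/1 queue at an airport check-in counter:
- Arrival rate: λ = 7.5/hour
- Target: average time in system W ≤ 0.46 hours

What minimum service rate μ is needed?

For M/M/1: W = 1/(μ-λ)
Need W ≤ 0.46, so 1/(μ-λ) ≤ 0.46
μ - λ ≥ 1/0.46 = 2.1739
μ ≥ 7.5 + 2.1739 = 9.6739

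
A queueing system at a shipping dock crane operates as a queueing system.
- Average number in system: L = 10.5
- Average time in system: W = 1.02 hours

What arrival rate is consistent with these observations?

Little's Law: L = λW, so λ = L/W
λ = 10.5/1.02 = 10.2941 containers/hour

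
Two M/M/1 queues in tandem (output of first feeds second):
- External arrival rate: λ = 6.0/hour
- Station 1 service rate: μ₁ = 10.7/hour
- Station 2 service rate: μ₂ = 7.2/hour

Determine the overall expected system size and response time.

By Jackson's theorem, each station behaves as independent M/M/1.
Station 1: ρ₁ = 6.0/10.7 = 0.5607, L₁ = ρ₁/(1-ρ₁) = λ/(μ₁-λ) = 6.0/4.70 = 1.2766
Station 2: ρ₂ = 6.0/7.2 = 0.8333, L₂ = ρ₂/(1-ρ₂) = λ/(μ₂-λ) = 6.0/1.20 = 5.0000
Total: L = L₁ + L₂ = 1.2766 + 5.0000 = 6.2766
W = L/λ = 6.2766/6.0 = 1.0461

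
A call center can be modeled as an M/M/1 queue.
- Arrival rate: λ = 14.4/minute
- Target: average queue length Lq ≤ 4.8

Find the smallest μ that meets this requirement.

For M/M/1: Lq = λ²/(μ(μ-λ))
Need Lq ≤ 4.8, i.e. μ(μ-λ) ≥ λ²/4.8
μ² - 14.4μ - 207.36/4.8 ≥ 0  →  μ² - 14.4μ - 43.2000 ≥ 0
Quadratic formula (positive root): μ = [λ + √(λ² + 4×43.2000)]/2
Discriminant: 207.36 + 4×43.2000 = 380.1600, √380.1600 = 19.49769
μ ≥ (14.4 + 19.49769)/2 = 16.9488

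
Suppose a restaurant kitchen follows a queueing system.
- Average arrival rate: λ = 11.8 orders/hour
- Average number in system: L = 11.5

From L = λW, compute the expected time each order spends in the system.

Little's Law: L = λW, so W = L/λ
W = 11.5/11.8 = 0.9746 hours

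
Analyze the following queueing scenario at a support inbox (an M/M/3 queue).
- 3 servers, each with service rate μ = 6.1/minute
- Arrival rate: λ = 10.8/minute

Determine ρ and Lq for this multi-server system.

Traffic intensity: ρ = λ/(cμ) = 10.8/(3×6.1) = 0.5902
Since ρ = 0.5902 < 1, system is stable.
Offered load a = λ/μ = cρ = 10.8/6.1 = 1.7705
P₀ = [ Σₙ₌₀^2 aⁿ/n! + a^3/(3!(1-ρ)) ]⁻¹
Σ = a^0/0! + a^1/1! + a^2/2! = 1.0000 + 1.7705 + 1.5673 = 4.3378
a^3/(3!(1-ρ)) = 5.5499/(6 × 0.40984) = 2.2569
P₀ = 1/(4.3378 + 2.2569) = 0.1516
Lq = P₀·a^3·ρ / (3!(1-ρ)²) = 0.15164 × 5.5499 × 0.59016 / (6 × 0.16797) = 0.4928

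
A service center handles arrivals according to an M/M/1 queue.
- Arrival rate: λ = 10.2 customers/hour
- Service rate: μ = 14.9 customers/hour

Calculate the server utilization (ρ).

Server utilization: ρ = λ/μ
ρ = 10.2/14.9 = 0.6846
The server is busy 68.46% of the time.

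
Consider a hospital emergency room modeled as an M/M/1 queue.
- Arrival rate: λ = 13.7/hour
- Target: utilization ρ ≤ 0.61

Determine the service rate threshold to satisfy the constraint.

ρ = λ/μ, so μ = λ/ρ
μ ≥ 13.7/0.61 = 22.4590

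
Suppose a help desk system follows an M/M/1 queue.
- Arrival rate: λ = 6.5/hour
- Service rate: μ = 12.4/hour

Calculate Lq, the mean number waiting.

ρ = λ/μ = 6.5/12.4 = 0.5242
For M/M/1: Lq = λ²/(μ(μ-λ))
Lq = 42.25/(12.4 × 5.90)
Lq = 0.5775 tickets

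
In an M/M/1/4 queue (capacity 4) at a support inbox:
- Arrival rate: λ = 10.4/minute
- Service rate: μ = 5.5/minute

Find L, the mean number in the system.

ρ = λ/μ = 10.4/5.5 = 1.8909
P₀ = (1-ρ)/(1-ρ^(K+1)) = (1-1.8909)/(1-1.8909^5) = -0.8909/-23.1737 = 0.03844
P_K = P₀×ρ^K = 0.038444 × 1.8909^4 = 0.038444 × 12.7842 = 0.4915
L = ρ[1 - (K+1)ρ^K + Kρ^(K+1)] / [(1-ρ)(1-ρ^(K+1))]
L = 1.8909 × (1 - 5×12.7842 + 4×24.1737) / ((1 - 1.8909) × (1 - 24.1737)) = 3.0933 emails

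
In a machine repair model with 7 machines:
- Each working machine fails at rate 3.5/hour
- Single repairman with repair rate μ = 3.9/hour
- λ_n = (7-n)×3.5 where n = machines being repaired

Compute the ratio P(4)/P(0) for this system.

P(4)/P(0) = ∏_{i=0}^{4-1} λ_i/μ_{i+1}
= (7-0)×3.5/3.9 × (7-1)×3.5/3.9 × (7-2)×3.5/3.9 × (7-3)×3.5/3.9
= 544.8702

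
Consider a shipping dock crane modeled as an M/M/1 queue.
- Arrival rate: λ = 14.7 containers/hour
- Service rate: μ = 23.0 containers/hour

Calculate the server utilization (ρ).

Server utilization: ρ = λ/μ
ρ = 14.7/23.0 = 0.6391
The server is busy 63.91% of the time.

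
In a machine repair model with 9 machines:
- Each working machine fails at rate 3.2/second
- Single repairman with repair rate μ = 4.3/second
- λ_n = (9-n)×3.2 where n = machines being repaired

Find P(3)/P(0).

P(3)/P(0) = ∏_{i=0}^{3-1} λ_i/μ_{i+1}
= (9-0)×3.2/4.3 × (9-1)×3.2/4.3 × (9-2)×3.2/4.3
= 207.7185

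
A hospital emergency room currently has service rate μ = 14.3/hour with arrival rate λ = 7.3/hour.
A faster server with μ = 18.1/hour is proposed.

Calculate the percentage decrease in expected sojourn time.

System 1: ρ₁ = 7.3/14.3 = 0.5105, W₁ = 1/(14.3-7.3) = 0.14286
System 2: ρ₂ = 7.3/18.1 = 0.4033, W₂ = 1/(18.1-7.3) = 0.092593
Improvement: (W₁-W₂)/W₁ = (0.14286-0.092593)/0.14286 = 35.19%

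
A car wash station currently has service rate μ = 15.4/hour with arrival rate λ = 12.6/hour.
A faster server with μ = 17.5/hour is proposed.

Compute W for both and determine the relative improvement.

System 1: ρ₁ = 12.6/15.4 = 0.8182, W₁ = 1/(15.4-12.6) = 0.35714
System 2: ρ₂ = 12.6/17.5 = 0.7200, W₂ = 1/(17.5-12.6) = 0.20408
Improvement: (W₁-W₂)/W₁ = (0.35714-0.20408)/0.35714 = 42.86%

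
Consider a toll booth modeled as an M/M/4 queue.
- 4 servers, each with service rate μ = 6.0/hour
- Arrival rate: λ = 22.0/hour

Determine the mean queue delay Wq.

Traffic intensity: ρ = λ/(cμ) = 22.0/(4×6.0) = 0.9167
Since ρ = 0.9167 < 1, system is stable.
Offered load a = λ/μ = cρ = 22.0/6.0 = 3.6667
P₀ = [ Σₙ₌₀^3 aⁿ/n! + a^4/(4!(1-ρ)) ]⁻¹
Σ = a^0/0! + a^1/1! + a^2/2! + a^3/3! = 1.0000 + 3.6667 + 6.7222 + 8.2160 = 19.6049
a^4/(4!(1-ρ)) = 180.75309/(24 × 0.083333333) = 90.3765
P₀ = 1/(19.6049 + 90.3765) = 0.009092
Lq = P₀·a^4·ρ / (4!(1-ρ)²) = 0.0090924 × 180.7531 × 0.91667 / (24 × 0.0069444) = 9.0392
Wq = Lq/λ = 9.0392/22.0 = 0.4109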